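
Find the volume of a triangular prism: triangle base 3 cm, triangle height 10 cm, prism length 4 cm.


Shape: triangular prism
Triangle base = 3 cm, triangle height = 10 cm, prism length L = 4 cm
Formula: V = (1/2 * b * h_tri) * L
Cross-section area = 0.5 * 3 * 10 = 15
V = 15 * 4
V = 60
60 cm^3


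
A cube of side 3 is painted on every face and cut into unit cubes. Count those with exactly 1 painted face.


Large cube: 3 x 3 x 3, cut into unit cubes.
n = 3, so n - 2 = 1
Cubes with 1 painted face lie in the interior of each face.
A cube has 6 faces; each contributes (n - 2)^2 = 1 such cubes.
Count = 6 * 1 = 6
6 unit cubes


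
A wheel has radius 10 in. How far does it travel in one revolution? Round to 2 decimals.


Shape: circle
Radius r = 10 in
Formula: C = 2 * pi * r
C = 2 * pi * 10
C = 20 * pi
C = 62.83
62.83 in


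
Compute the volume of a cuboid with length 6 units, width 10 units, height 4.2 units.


Shape: rectangular prism
l = 6 units, w = 10 units, h = 4.2 units
Formula: V = l * w * h
V = 6 * 10 * 4.2
V = 60 * 4.2
V = 252
252 units^3


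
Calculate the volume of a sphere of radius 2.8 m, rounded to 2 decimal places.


Shape: sphere
Radius r = 2.8 m
Formula: V = (4/3) * pi * r^3
r^3 = 21.952
(4/3) * 21.952 = 29.269333
V = 29.269333 * pi
V = 91.95
91.95 m^3


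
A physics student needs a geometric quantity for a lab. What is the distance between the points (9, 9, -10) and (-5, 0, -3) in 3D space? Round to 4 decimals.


3D distance between two points
P1 = (9, 9, -10), P2 = (-5, 0, -3)
Formula: d = sqrt((x2-x1)^2 + (y2-y1)^2 + (z2-z1)^2)
dx = -5 - 9 = -14
dy = 0 - 9 = -9
dz = -3 - -10 = 7
dx^2 + dy^2 + dz^2 = 196 + 81 + 49 = 326
d = sqrt(326)
d = 18.0555
18.0555 units


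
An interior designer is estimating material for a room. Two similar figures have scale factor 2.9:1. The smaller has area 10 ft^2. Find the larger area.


Linear scale factor k = 2.9
Original area = 10 ft^2
Rule: under a linear scaling by k, areas scale by k^2.
k^2 = 2.9^2 = 8.41
New area = 10 * 8.41
New area = 84.1
84.1 ft^2


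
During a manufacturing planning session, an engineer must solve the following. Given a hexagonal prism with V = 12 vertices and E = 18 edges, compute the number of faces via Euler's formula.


Polyhedron: hexagonal prism
Euler's formula for convex polyhedra: V - E + F = 2
Given: V = 12 vertices and E = 18 edges
Solve for F:
F = 2 + E - V = 2 + 18 - 12 = 8
8 faces


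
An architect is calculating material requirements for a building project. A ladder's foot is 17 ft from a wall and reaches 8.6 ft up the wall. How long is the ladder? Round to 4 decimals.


Shape: right triangle
Legs a = 17 ft, b = 8.6 ft
Formula: c = sqrt(a^2 + b^2)
a^2 = 289, b^2 = 73.96
a^2 + b^2 = 362.96
c = sqrt(362.96)
c = 19.0515
19.0515 ft


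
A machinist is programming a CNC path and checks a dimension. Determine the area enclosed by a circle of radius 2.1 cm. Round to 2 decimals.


Shape: circle
Radius r = 2.1 cm
Formula: A = pi * r^2
r^2 = 2.1^2 = 4.41
A = pi * 4.41
A = 13.85
13.85 cm^2


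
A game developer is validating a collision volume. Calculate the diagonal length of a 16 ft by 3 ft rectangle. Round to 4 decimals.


Shape: rectangle (diagonal via Pythagoras)
Sides: 16 ft and 3 ft
Formula: d = sqrt(l^2 + w^2)
l^2 = 256, w^2 = 9
l^2 + w^2 = 265
d = sqrt(265)
d = 16.2788
16.2788 ft


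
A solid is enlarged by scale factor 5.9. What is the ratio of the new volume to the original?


Linear scale factor k = 5.9
Rule: under a linear scaling by k, volumes scale by k^3.
k^3 = 5.9 * 5.9 * 5.9
k^3 = 34.81 * 5.9
k^3 = 205.379
Volume scales by a factor of 205.379.
205.379 (dimensionless)


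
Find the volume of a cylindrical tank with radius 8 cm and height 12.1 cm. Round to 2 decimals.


Shape: cylinder
Radius r = 8 cm, Height h = 12.1 cm
Formula: V = pi * r^2 * h
r^2 = 64
V = pi * 64 * 12.1
V = 774.4 * pi
V = 2432.85
2432.85 cm^3


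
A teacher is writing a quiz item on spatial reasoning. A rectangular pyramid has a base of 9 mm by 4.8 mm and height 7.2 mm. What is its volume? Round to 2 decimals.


Shape: rectangular pyramid
Base: 9 mm x 4.8 mm, Height h = 7.2 mm
Formula: V = (1/3) * base_area * h
base_area = 9 * 4.8 = 43.2
base_area * h = 43.2 * 7.2 = 311.04
V = 311.04 / 3
V = 103.68
103.68 mm^3


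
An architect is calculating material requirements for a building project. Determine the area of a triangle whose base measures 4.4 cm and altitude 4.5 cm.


Shape: triangle
Base b = 4.4 cm, Height h = 4.5 cm
Formula: A = (1/2) * b * h
A = 0.5 * 4.4 * 4.5
A = 0.5 * 19.8
A = 9.9
9.9 cm^2


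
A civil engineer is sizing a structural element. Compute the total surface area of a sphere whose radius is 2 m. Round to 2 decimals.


Shape: sphere
Radius r = 2 m
Formula: SA = 4 * pi * r^2
r^2 = 4
SA = 4 * pi * 4
SA = 16 * pi
SA = 50.27
50.27 m^2


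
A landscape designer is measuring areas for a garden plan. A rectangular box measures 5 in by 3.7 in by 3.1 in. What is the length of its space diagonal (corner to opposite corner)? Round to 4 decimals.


Shape: rectangular box (space diagonal)
l = 5 in, w = 3.7 in, h = 3.1 in
Visualize: the diagonal of the base, then a right triangle with that diagonal and the height.
Formula: d = sqrt(l^2 + w^2 + h^2)
l^2 + w^2 + h^2 = 25 + 13.69 + 9.61 = 48.3
d = sqrt(48.3)
d = 6.9498
6.9498 in


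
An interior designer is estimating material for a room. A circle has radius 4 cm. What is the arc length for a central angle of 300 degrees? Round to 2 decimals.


Shape: circular arc
Radius r = 4 cm, Angle = 300 degrees
Formula: L = (angle/360) * 2 * pi * r
2 * pi * r = 8 * pi
L = (300/360) * 8 * pi
L = 6.666667 * pi
L = 20.94
20.94 cm


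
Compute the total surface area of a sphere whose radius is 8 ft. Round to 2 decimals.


Shape: sphere
Radius r = 8 ft
Formula: SA = 4 * pi * r^2
r^2 = 64
SA = 4 * pi * 64
SA = 256 * pi
SA = 804.25
804.25 ft^2


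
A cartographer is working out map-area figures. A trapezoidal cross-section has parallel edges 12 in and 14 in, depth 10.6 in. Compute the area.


Shape: trapezoid
Parallel sides a = 12 in, b = 14 in; Height h = 10.6 in
Formula: A = (a + b) * h / 2
a + b = 12 + 14 = 26
A = 26 * 10.6 / 2
A = 275.6 / 2
A = 137.8
137.8 in^2


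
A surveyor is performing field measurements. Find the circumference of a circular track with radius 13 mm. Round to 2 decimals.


Shape: circle
Radius r = 13 mm
Formula: C = 2 * pi * r
C = 2 * pi * 13
C = 26 * pi
C = 81.68
81.68 mm


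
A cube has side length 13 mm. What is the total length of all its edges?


Shape: cube
Side s = 13 mm
A cube has 12 edges, all equal.
Formula: total edge length = 12 * s
Total = 12 * 13
Total = 156
156 mm


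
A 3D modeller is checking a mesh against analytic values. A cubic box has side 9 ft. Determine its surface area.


Shape: cube
Side s = 9 ft
A cube has 6 square faces.
Formula: SA = 6 * s^2
s^2 = 81
SA = 6 * 81
SA = 486
486 ft^2


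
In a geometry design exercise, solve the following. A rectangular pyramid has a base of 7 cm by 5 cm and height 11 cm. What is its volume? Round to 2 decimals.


Shape: rectangular pyramid
Base: 7 cm x 5 cm, Height h = 11 cm
Formula: V = (1/3) * base_area * h
base_area = 7 * 5 = 35
base_area * h = 35 * 11 = 385
V = 385 / 3
V = 128.33
128.33 cm^3


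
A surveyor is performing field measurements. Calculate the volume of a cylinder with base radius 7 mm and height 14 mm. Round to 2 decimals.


Shape: cylinder
Radius r = 7 mm, Height h = 14 mm
Formula: V = pi * r^2 * h
r^2 = 49
V = pi * 49 * 14
V = 686 * pi
V = 2155.13
2155.13 mm^3


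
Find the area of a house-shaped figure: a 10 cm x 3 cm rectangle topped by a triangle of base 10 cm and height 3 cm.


Composite shape: rectangle + triangle
Rectangle area = 10 * 3 = 30
Triangle area = 0.5 * 10 * 3 = 15
Total = 30 + 15
Total = 45
45 cm^2


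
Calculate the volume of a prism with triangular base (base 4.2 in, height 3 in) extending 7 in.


Shape: triangular prism
Triangle base = 4.2 in, triangle height = 3 in, prism length L = 7 in
Formula: V = (1/2 * b * h_tri) * L
Cross-section area = 0.5 * 4.2 * 3 = 6.3
V = 6.3 * 7
V = 44.1
44.1 in^3


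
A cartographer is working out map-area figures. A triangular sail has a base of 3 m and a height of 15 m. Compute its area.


Shape: triangle
Base b = 3 m, Height h = 15 m
Formula: A = (1/2) * b * h
A = 0.5 * 3 * 15
A = 0.5 * 45
A = 22.5
22.5 m^2


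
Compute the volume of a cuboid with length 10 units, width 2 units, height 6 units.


Shape: rectangular prism
l = 10 units, w = 2 units, h = 6 units
Formula: V = l * w * h
V = 10 * 2 * 6
V = 20 * 6
V = 120
120 units^3


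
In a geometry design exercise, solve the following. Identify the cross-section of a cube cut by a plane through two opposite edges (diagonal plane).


Solid: cube
Cutting plane: through two opposite edges (diagonal plane)
Visualize the intersection of the plane with the solid's surface.
The boundary of the cut region is a rectangle.
rectangle


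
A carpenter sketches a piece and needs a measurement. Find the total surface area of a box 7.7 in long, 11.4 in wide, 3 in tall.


Shape: rectangular prism
l = 7.7 in, w = 11.4 in, h = 3 in
Formula: SA = 2(lw + lh + wh)
lw = 87.78, lh = 23.1, wh = 34.2
lw + lh + wh = 145.08
SA = 2 * 145.08
SA = 290.16
290.16 in^2


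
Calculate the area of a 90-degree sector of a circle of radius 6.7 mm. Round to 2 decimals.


Shape: circular sector
Radius r = 6.7 mm, Angle = 90 degrees
Formula: A = (angle/360) * pi * r^2
r^2 = 44.89
Fraction of circle = 90/360
A = (90/360) * pi * 44.89
A = 11.2225 * pi
A = 35.26
35.26 mm^2


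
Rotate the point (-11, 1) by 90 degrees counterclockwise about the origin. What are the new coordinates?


Transformation: rotation about the origin
Original point: (-11, 1)
Rule for 90 deg counterclockwise: (x, y) -> (-y, x)
Apply: (-11, 1) -> (-1, -11)
(-1, -11)


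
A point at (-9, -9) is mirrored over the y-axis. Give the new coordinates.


Transformation: reflection
Original point: (-9, -9)
Rule for reflection over the y-axis: (x, y) -> (-x, y)
Apply: (-9, -9) -> (9, -9)
(9, -9)


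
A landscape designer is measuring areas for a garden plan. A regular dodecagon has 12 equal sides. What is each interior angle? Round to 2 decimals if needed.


Shape: regular dodecagon (12 sides)
Formula: interior angle = (n - 2) * 180 / n
(n - 2) = 10
(n - 2) * 180 = 1800
angle = 1800 / 12
angle = 150
150 degrees


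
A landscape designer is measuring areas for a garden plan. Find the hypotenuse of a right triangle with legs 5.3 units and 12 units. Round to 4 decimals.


Shape: right triangle
Legs a = 5.3 units, b = 12 units
Formula: c = sqrt(a^2 + b^2)
a^2 = 28.09, b^2 = 144
a^2 + b^2 = 172.09
c = sqrt(172.09)
c = 13.1183
13.1183 units


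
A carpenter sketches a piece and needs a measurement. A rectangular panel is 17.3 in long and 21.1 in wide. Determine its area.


Shape: rectangle
Length l = 17.3 in, Width w = 21.1 in
Formula: A = l * w
A = 17.3 * 21.1
A = 365.03
365.03 in^2


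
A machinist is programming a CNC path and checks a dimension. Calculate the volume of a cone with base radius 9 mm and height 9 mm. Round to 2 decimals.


Shape: cone
Radius r = 9 mm, Height h = 9 mm
Formula: V = (1/3) * pi * r^2 * h
r^2 = 81
pi * r^2 * h = pi * 81 * 9 = 729 * pi
V = 729 * pi / 3
V = 763.41
763.41 mm^3


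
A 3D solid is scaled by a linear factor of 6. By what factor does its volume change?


Linear scale factor k = 6
Rule: under a linear scaling by k, volumes scale by k^3.
k^3 = 6 * 6 * 6
k^3 = 36 * 6
k^3 = 216
Volume scales by a factor of 216.
216 (dimensionless)


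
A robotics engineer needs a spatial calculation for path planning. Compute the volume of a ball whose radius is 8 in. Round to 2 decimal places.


Shape: sphere
Radius r = 8 in
Formula: V = (4/3) * pi * r^3
r^3 = 512
(4/3) * 512 = 682.666667
V = 682.666667 * pi
V = 2144.66
2144.66 in^3


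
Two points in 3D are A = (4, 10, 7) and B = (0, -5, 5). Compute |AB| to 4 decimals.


3D distance between two points
P1 = (4, 10, 7), P2 = (0, -5, 5)
Formula: d = sqrt((x2-x1)^2 + (y2-y1)^2 + (z2-z1)^2)
dx = 0 - 4 = -4
dy = -5 - 10 = -15
dz = 5 - 7 = -2
dx^2 + dy^2 + dz^2 = 16 + 225 + 4 = 245
d = sqrt(245)
d = 15.6525
15.6525 units


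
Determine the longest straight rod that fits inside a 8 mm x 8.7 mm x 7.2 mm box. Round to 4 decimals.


Shape: rectangular box (space diagonal)
l = 8 mm, w = 8.7 mm, h = 7.2 mm
Visualize: the diagonal of the base, then a right triangle with that diagonal and the height.
Formula: d = sqrt(l^2 + w^2 + h^2)
l^2 + w^2 + h^2 = 64 + 75.69 + 51.84 = 191.53
d = sqrt(191.53)
d = 13.8394
13.8394 mm


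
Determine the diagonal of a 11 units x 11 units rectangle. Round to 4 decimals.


Shape: rectangle (diagonal via Pythagoras)
Sides: 11 units and 11 units
Formula: d = sqrt(l^2 + w^2)
l^2 = 121, w^2 = 121
l^2 + w^2 = 242
d = sqrt(242)
d = 15.5563
15.5563 units


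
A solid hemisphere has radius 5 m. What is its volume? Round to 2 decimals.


Shape: hemisphere (half of a sphere)
Radius r = 5 m
Formula: V = (1/2) * (4/3) * pi * r^3 = (2/3) * pi * r^3
r^3 = 125
(2/3) * 125 = 83.333333
V = 83.333333 * pi
V = 261.8
261.8 m^3


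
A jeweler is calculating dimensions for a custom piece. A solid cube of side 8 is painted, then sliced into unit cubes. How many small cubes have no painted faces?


Large cube: 8 x 8 x 8, cut into unit cubes.
n = 8, so n - 2 = 6
Unpainted cubes form the interior (n - 2)^3 block.
(n - 2)^3 = 6^3 = 216
216 unit cubes


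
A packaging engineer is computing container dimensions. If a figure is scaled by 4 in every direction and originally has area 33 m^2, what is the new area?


Linear scale factor k = 4
Original area = 33 m^2
Rule: under a linear scaling by k, areas scale by k^2.
k^2 = 4^2 = 16
New area = 33 * 16
New area = 528
528 m^2


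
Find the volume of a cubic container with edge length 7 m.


Shape: cube
Side s = 7 m
Formula: V = s^3
V = 7 * 7 * 7
V = 49 * 7
V = 343
343 m^3


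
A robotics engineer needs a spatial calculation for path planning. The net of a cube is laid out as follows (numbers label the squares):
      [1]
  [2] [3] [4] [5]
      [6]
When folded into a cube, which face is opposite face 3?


Net: cross layout. Take square 3 as the base (bottom).
Fold the four squares in the horizontal row up around 3: 2 -> left, 4 -> right, 5 wraps to the top.
Fold 1 and 6 up from 3: 1 -> back, 6 -> front.
Opposite pairs are therefore: (1, 6), (2, 4), (3, 5).
Face 3 is opposite face 5.
face 5


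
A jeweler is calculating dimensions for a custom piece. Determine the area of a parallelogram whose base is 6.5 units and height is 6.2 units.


Shape: parallelogram
Base b = 6.5 units, Height h = 6.2 units
Formula: A = b * h
A = 6.5 * 6.2
A = 40.3
40.3 units^2


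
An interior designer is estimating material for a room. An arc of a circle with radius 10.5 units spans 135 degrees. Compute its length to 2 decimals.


Shape: circular arc
Radius r = 10.5 units, Angle = 135 degrees
Formula: L = (angle/360) * 2 * pi * r
2 * pi * r = 21 * pi
L = (135/360) * 21 * pi
L = 7.875 * pi
L = 24.74
24.74 units


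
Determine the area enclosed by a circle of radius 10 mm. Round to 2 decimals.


Shape: circle
Radius r = 10 mm
Formula: A = pi * r^2
r^2 = 10^2 = 100
A = pi * 100
A = 314.16
314.16 mm^2


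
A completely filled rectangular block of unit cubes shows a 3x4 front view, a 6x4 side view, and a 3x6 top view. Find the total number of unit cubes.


Orthographic views of a solid rectangular block:
Front view 3 x 4 -> length = 3, height = 4
Side view 6 x 4 -> width = 6, height = 4 (consistent)
Top view 3 x 6 -> confirms length = 3, width = 6
The block is 3 x 6 x 4.
Total unit cubes = 3 * 6 * 4 = 72
72 unit cubes


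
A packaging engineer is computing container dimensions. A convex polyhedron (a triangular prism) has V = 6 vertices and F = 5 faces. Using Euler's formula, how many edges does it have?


Polyhedron: triangular prism
Euler's formula for convex polyhedra: V - E + F = 2
Given: V = 6 vertices and F = 5 faces
Solve for E:
E = V + F - 2 = 6 + 5 - 2 = 9
9 edges


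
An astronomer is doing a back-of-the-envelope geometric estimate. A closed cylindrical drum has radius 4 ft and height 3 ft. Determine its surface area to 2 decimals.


Shape: closed cylinder
Radius r = 4 ft, Height h = 3 ft
Formula: SA = 2*pi*r^2 + 2*pi*r*h = 2*pi*r*(r + h)
r + h = 7
2 * r * (r + h) = 2 * 4 * 7 = 56
SA = 56 * pi
SA = 175.93
175.93 ft^2


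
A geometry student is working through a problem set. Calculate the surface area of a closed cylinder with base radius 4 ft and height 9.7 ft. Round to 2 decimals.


Shape: closed cylinder
Radius r = 4 ft, Height h = 9.7 ft
Formula: SA = 2*pi*r^2 + 2*pi*r*h = 2*pi*r*(r + h)
r + h = 13.7
2 * r * (r + h) = 2 * 4 * 13.7 = 109.6
SA = 109.6 * pi
SA = 344.32
344.32 ft^2


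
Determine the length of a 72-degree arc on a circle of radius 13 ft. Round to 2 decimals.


Shape: circular arc
Radius r = 13 ft, Angle = 72 degrees
Formula: L = (angle/360) * 2 * pi * r
2 * pi * r = 26 * pi
L = (72/360) * 26 * pi
L = 5.2 * pi
L = 16.34
16.34 ft


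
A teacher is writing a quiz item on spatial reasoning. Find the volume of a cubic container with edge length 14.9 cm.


Shape: cube
Side s = 14.9 cm
Formula: V = s^3
V = 14.9 * 14.9 * 14.9
V = 222.01 * 14.9
V = 3307.949
3307.949 cm^3


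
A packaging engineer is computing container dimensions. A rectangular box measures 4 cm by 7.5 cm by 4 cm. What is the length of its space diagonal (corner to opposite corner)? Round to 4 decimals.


Shape: rectangular box (space diagonal)
l = 4 cm, w = 7.5 cm, h = 4 cm
Visualize: the diagonal of the base, then a right triangle with that diagonal and the height.
Formula: d = sqrt(l^2 + w^2 + h^2)
l^2 + w^2 + h^2 = 16 + 56.25 + 16 = 88.25
d = sqrt(88.25)
d = 9.3941
9.3941 cm


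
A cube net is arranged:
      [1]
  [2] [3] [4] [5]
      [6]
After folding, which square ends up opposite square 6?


Net: cross layout. Take square 3 as the base (bottom).
Fold the four squares in the horizontal row up around 3: 2 -> left, 4 -> right, 5 wraps to the top.
Fold 1 and 6 up from 3: 1 -> back, 6 -> front.
Opposite pairs are therefore: (1, 6), (2, 4), (3, 5).
Face 6 is opposite face 1.
face 1


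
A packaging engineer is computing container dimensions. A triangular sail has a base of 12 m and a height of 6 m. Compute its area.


Shape: triangle
Base b = 12 m, Height h = 6 m
Formula: A = (1/2) * b * h
A = 0.5 * 12 * 6
A = 0.5 * 72
A = 36
36 m^2


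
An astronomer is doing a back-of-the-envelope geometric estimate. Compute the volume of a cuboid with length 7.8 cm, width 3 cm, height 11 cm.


Shape: rectangular prism
l = 7.8 cm, w = 3 cm, h = 11 cm
Formula: V = l * w * h
V = 7.8 * 3 * 11
V = 23.4 * 11
V = 257.4
257.4 cm^3


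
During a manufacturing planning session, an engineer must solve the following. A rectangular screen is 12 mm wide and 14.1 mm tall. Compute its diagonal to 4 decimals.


Shape: rectangle (diagonal via Pythagoras)
Sides: 12 mm and 14.1 mm
Formula: d = sqrt(l^2 + w^2)
l^2 = 144, w^2 = 198.81
l^2 + w^2 = 342.81
d = sqrt(342.81)
d = 18.5151
18.5151 mm


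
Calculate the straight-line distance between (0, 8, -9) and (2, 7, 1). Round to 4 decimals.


3D distance between two points
P1 = (0, 8, -9), P2 = (2, 7, 1)
Formula: d = sqrt((x2-x1)^2 + (y2-y1)^2 + (z2-z1)^2)
dx = 2 - 0 = 2
dy = 7 - 8 = -1
dz = 1 - -9 = 10
dx^2 + dy^2 + dz^2 = 4 + 1 + 100 = 105
d = sqrt(105)
d = 10.247
10.247 units


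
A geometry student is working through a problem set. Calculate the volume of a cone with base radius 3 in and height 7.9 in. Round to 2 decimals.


Shape: cone
Radius r = 3 in, Height h = 7.9 in
Formula: V = (1/3) * pi * r^2 * h
r^2 = 9
pi * r^2 * h = pi * 9 * 7.9 = 71.1 * pi
V = 71.1 * pi / 3
V = 74.46
74.46 in^3


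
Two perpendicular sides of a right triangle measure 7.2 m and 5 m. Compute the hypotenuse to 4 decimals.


Shape: right triangle
Legs a = 7.2 m, b = 5 m
Formula: c = sqrt(a^2 + b^2)
a^2 = 51.84, b^2 = 25
a^2 + b^2 = 76.84
c = sqrt(76.84)
c = 8.7658
8.7658 m


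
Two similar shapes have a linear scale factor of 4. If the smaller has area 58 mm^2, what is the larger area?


Linear scale factor k = 4
Original area = 58 mm^2
Rule: under a linear scaling by k, areas scale by k^2.
k^2 = 4^2 = 16
New area = 58 * 16
New area = 928
928 mm^2


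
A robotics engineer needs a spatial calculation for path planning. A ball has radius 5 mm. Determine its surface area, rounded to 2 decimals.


Shape: sphere
Radius r = 5 mm
Formula: SA = 4 * pi * r^2
r^2 = 25
SA = 4 * pi * 25
SA = 100 * pi
SA = 314.16
314.16 mm^2


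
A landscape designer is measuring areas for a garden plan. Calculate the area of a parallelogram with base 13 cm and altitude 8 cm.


Shape: parallelogram
Base b = 13 cm, Height h = 8 cm
Formula: A = b * h
A = 13 * 8
A = 104
104 cm^2


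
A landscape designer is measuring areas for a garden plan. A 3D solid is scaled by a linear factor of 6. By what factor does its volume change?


Linear scale factor k = 6
Rule: under a linear scaling by k, volumes scale by k^3.
k^3 = 6 * 6 * 6
k^3 = 36 * 6
k^3 = 216
Volume scales by a factor of 216.
216 (dimensionless)


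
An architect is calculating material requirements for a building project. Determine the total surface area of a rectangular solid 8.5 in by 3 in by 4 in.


Shape: rectangular prism
l = 8.5 in, w = 3 in, h = 4 in
Formula: SA = 2(lw + lh + wh)
lw = 25.5, lh = 34, wh = 12
lw + lh + wh = 71.5
SA = 2 * 71.5
SA = 143
143 in^2


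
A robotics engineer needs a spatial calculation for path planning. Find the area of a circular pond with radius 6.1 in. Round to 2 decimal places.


Shape: circle
Radius r = 6.1 in
Formula: A = pi * r^2
r^2 = 6.1^2 = 37.21
A = pi * 37.21
A = 116.9
116.9 in^2


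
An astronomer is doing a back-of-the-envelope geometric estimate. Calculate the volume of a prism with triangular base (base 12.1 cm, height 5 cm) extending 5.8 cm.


Shape: triangular prism
Triangle base = 12.1 cm, triangle height = 5 cm, prism length L = 5.8 cm
Formula: V = (1/2 * b * h_tri) * L
Cross-section area = 0.5 * 12.1 * 5 = 30.25
V = 30.25 * 5.8
V = 175.45
175.45 cm^3


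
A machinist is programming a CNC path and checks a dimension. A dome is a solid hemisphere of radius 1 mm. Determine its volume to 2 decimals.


Shape: hemisphere (half of a sphere)
Radius r = 1 mm
Formula: V = (1/2) * (4/3) * pi * r^3 = (2/3) * pi * r^3
r^3 = 1
(2/3) * 1 = 0.666667
V = 0.666667 * pi
V = 2.09
2.09 mm^3


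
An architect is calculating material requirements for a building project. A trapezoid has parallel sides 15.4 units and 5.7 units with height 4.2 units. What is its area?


Shape: trapezoid
Parallel sides a = 15.4 units, b = 5.7 units; Height h = 4.2 units
Formula: A = (a + b) * h / 2
a + b = 15.4 + 5.7 = 21.1
A = 21.1 * 4.2 / 2
A = 88.62 / 2
A = 44.31
44.31 units^2


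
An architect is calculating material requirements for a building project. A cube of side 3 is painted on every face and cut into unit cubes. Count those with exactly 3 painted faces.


Large cube: 3 x 3 x 3, cut into unit cubes.
Cubes with 3 painted faces are at the corners. A cube always has 8 corners.
Count = 8
8 unit cubes


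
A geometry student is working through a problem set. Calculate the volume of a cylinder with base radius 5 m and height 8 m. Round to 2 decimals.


Shape: cylinder
Radius r = 5 m, Height h = 8 m
Formula: V = pi * r^2 * h
r^2 = 25
V = pi * 25 * 8
V = 200 * pi
V = 628.32
628.32 m^3


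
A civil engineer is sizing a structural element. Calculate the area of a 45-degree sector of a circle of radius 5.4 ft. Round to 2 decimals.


Shape: circular sector
Radius r = 5.4 ft, Angle = 45 degrees
Formula: A = (angle/360) * pi * r^2
r^2 = 29.16
Fraction of circle = 45/360
A = (45/360) * pi * 29.16
A = 3.645 * pi
A = 11.45
11.45 ft^2


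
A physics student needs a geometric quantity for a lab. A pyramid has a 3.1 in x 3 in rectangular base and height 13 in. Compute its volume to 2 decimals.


Shape: rectangular pyramid
Base: 3.1 in x 3 in, Height h = 13 in
Formula: V = (1/3) * base_area * h
base_area = 3.1 * 3 = 9.3
base_area * h = 9.3 * 13 = 120.9
V = 120.9 / 3
V = 40.3
40.3 in^3


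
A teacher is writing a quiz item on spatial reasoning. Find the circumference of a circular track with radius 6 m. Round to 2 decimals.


Shape: circle
Radius r = 6 m
Formula: C = 2 * pi * r
C = 2 * pi * 6
C = 12 * pi
C = 37.7
37.7 m


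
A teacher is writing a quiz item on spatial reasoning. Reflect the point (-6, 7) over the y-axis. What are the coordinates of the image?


Transformation: reflection
Original point: (-6, 7)
Rule for reflection over the y-axis: (x, y) -> (-x, y)
Apply: (-6, 7) -> (6, 7)
(6, 7)


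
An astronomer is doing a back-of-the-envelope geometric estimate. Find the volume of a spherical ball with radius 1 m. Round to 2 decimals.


Shape: sphere
Radius r = 1 m
Formula: V = (4/3) * pi * r^3
r^3 = 1
(4/3) * 1 = 1.333333
V = 1.333333 * pi
V = 4.19
4.19 m^3


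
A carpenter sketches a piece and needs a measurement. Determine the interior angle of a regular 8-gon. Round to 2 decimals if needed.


Shape: regular octagon (8 sides)
Formula: interior angle = (n - 2) * 180 / n
(n - 2) = 6
(n - 2) * 180 = 1080
angle = 1080 / 8
angle = 135
135 degrees


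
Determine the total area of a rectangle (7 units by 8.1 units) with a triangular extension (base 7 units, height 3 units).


Composite shape: rectangle + triangle
Rectangle area = 7 * 8.1 = 56.7
Triangle area = 0.5 * 7 * 3 = 10.5
Total = 56.7 + 10.5
Total = 67.2
67.2 units^2


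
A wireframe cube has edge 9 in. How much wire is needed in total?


Shape: cube
Side s = 9 in
A cube has 12 edges, all equal.
Formula: total edge length = 12 * s
Total = 12 * 9
Total = 108
108 in


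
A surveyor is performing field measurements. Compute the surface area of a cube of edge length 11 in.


Shape: cube
Side s = 11 in
A cube has 6 square faces.
Formula: SA = 6 * s^2
s^2 = 121
SA = 6 * 121
SA = 726
726 in^2


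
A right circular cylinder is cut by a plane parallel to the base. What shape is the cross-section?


Solid: right circular cylinder
Cutting plane: parallel to the base
Visualize the intersection of the plane with the solid's surface.
The boundary of the cut region is a circle.
circle


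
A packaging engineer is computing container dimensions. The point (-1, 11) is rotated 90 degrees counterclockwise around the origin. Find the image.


Transformation: rotation about the origin
Original point: (-1, 11)
Rule for 90 deg counterclockwise: (x, y) -> (-y, x)
Apply: (-1, 11) -> (-11, -1)
(-11, -1)


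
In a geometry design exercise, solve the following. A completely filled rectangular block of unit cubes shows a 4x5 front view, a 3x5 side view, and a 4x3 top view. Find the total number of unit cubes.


Orthographic views of a solid rectangular block:
Front view 4 x 5 -> length = 4, height = 5
Side view 3 x 5 -> width = 3, height = 5 (consistent)
Top view 4 x 3 -> confirms length = 4, width = 3
The block is 4 x 3 x 5.
Total unit cubes = 4 * 3 * 5 = 60
60 unit cubes


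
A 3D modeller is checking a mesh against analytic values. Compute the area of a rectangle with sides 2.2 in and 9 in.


Shape: rectangle
Length l = 2.2 in, Width w = 9 in
Formula: A = l * w
A = 2.2 * 9
A = 19.8
19.8 in^2


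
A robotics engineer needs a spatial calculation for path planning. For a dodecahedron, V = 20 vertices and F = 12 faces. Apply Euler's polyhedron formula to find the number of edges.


Polyhedron: dodecahedron
Euler's formula for convex polyhedra: V - E + F = 2
Given: V = 20 vertices and F = 12 faces
Solve for E:
E = V + F - 2 = 20 + 12 - 2 = 30
30 edges


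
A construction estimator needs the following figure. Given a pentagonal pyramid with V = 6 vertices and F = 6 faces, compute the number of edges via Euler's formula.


Polyhedron: pentagonal pyramid
Euler's formula for convex polyhedra: V - E + F = 2
Given: V = 6 vertices and F = 6 faces
Solve for E:
E = V + F - 2 = 6 + 6 - 2 = 10
10 edges


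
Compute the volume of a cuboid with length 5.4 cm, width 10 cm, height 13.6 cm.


Shape: rectangular prism
l = 5.4 cm, w = 10 cm, h = 13.6 cm
Formula: V = l * w * h
V = 5.4 * 10 * 13.6
V = 54 * 13.6
V = 734.4
734.4 cm^3


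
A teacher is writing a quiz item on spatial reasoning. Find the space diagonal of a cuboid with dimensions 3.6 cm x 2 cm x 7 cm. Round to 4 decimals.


Shape: rectangular box (space diagonal)
l = 3.6 cm, w = 2 cm, h = 7 cm
Visualize: the diagonal of the base, then a right triangle with that diagonal and the height.
Formula: d = sqrt(l^2 + w^2 + h^2)
l^2 + w^2 + h^2 = 12.96 + 4 + 49 = 65.96
d = sqrt(65.96)
d = 8.1216
8.1216 cm


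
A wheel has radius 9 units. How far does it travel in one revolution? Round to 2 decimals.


Shape: circle
Radius r = 9 units
Formula: C = 2 * pi * r
C = 2 * pi * 9
C = 18 * pi
C = 56.55
56.55 units


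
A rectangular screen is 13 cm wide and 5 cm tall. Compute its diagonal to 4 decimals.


Shape: rectangle (diagonal via Pythagoras)
Sides: 13 cm and 5 cm
Formula: d = sqrt(l^2 + w^2)
l^2 = 169, w^2 = 25
l^2 + w^2 = 194
d = sqrt(194)
d = 13.9284
13.9284 cm


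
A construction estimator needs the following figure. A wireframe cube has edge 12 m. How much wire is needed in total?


Shape: cube
Side s = 12 m
A cube has 12 edges, all equal.
Formula: total edge length = 12 * s
Total = 12 * 12
Total = 144
144 m


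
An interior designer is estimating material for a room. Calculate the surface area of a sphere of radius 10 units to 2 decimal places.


Shape: sphere
Radius r = 10 units
Formula: SA = 4 * pi * r^2
r^2 = 100
SA = 4 * pi * 100
SA = 400 * pi
SA = 1256.64
1256.64 units^2


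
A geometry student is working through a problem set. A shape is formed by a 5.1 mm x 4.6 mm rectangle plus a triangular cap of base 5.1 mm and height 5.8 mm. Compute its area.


Composite shape: rectangle + triangle
Rectangle area = 5.1 * 4.6 = 23.46
Triangle area = 0.5 * 5.1 * 5.8 = 14.79
Total = 23.46 + 14.79
Total = 38.25
38.25 mm^2


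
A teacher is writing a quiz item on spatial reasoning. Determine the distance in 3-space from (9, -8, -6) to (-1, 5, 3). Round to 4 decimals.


3D distance between two points
P1 = (9, -8, -6), P2 = (-1, 5, 3)
Formula: d = sqrt((x2-x1)^2 + (y2-y1)^2 + (z2-z1)^2)
dx = -1 - 9 = -10
dy = 5 - -8 = 13
dz = 3 - -6 = 9
dx^2 + dy^2 + dz^2 = 100 + 169 + 81 = 350
d = sqrt(350)
d = 18.7083
18.7083 units


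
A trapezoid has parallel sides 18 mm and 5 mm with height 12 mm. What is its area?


Shape: trapezoid
Parallel sides a = 18 mm, b = 5 mm; Height h = 12 mm
Formula: A = (a + b) * h / 2
a + b = 18 + 5 = 23
A = 23 * 12 / 2
A = 276 / 2
A = 138
138 mm^2


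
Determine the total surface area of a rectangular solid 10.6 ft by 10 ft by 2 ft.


Shape: rectangular prism
l = 10.6 ft, w = 10 ft, h = 2 ft
Formula: SA = 2(lw + lh + wh)
lw = 106, lh = 21.2, wh = 20
lw + lh + wh = 147.2
SA = 2 * 147.2
SA = 294.4
294.4 ft^2


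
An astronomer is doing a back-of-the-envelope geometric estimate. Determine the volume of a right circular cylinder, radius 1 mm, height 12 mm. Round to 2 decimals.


Shape: cylinder
Radius r = 1 mm, Height h = 12 mm
Formula: V = pi * r^2 * h
r^2 = 1
V = pi * 1 * 12
V = 12 * pi
V = 37.7
37.7 mm^3


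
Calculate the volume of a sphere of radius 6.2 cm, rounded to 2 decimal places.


Shape: sphere
Radius r = 6.2 cm
Formula: V = (4/3) * pi * r^3
r^3 = 238.328
(4/3) * 238.328 = 317.770667
V = 317.770667 * pi
V = 998.31
998.31 cm^3


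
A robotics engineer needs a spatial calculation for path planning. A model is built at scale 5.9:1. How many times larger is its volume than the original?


Linear scale factor k = 5.9
Rule: under a linear scaling by k, volumes scale by k^3.
k^3 = 5.9 * 5.9 * 5.9
k^3 = 34.81 * 5.9
k^3 = 205.379
Volume scales by a factor of 205.379.
205.379 (dimensionless)


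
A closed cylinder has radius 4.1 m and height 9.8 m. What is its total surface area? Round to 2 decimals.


Shape: closed cylinder
Radius r = 4.1 m, Height h = 9.8 m
Formula: SA = 2*pi*r^2 + 2*pi*r*h = 2*pi*r*(r + h)
r + h = 13.9
2 * r * (r + h) = 2 * 4.1 * 13.9 = 113.98
SA = 113.98 * pi
SA = 358.08
358.08 m^2


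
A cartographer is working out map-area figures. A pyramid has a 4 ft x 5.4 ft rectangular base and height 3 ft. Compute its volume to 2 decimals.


Shape: rectangular pyramid
Base: 4 ft x 5.4 ft, Height h = 3 ft
Formula: V = (1/3) * base_area * h
base_area = 4 * 5.4 = 21.6
base_area * h = 21.6 * 3 = 64.8
V = 64.8 / 3
V = 21.6
21.6 ft^3


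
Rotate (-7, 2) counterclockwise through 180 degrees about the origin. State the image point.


Transformation: rotation about the origin
Original point: (-7, 2)
Rule for 180 deg: (x, y) -> (-x, -y)
Apply: (-7, 2) -> (7, -2)
(7, -2)


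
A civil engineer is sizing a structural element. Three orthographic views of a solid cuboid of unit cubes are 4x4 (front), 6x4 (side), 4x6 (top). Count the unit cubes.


Orthographic views of a solid rectangular block:
Front view 4 x 4 -> length = 4, height = 4
Side view 6 x 4 -> width = 6, height = 4 (consistent)
Top view 4 x 6 -> confirms length = 4, width = 6
The block is 4 x 6 x 4.
Total unit cubes = 4 * 6 * 4 = 96
96 unit cubes


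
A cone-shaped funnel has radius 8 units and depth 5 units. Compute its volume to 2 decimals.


Shape: cone
Radius r = 8 units, Height h = 5 units
Formula: V = (1/3) * pi * r^2 * h
r^2 = 64
pi * r^2 * h = pi * 64 * 5 = 320 * pi
V = 320 * pi / 3
V = 335.1
335.1 units^3


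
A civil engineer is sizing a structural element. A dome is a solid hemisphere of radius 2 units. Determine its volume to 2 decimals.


Shape: hemisphere (half of a sphere)
Radius r = 2 units
Formula: V = (1/2) * (4/3) * pi * r^3 = (2/3) * pi * r^3
r^3 = 8
(2/3) * 8 = 5.333333
V = 5.333333 * pi
V = 16.76
16.76 units^3


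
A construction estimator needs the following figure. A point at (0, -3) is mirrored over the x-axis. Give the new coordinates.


Transformation: reflection
Original point: (0, -3)
Rule for reflection over the x-axis: (x, y) -> (x, -y)
Apply: (0, -3) -> (0, 3)
(0, 3)


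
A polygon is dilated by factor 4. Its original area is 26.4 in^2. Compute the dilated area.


Linear scale factor k = 4
Original area = 26.4 in^2
Rule: under a linear scaling by k, areas scale by k^2.
k^2 = 4^2 = 16
New area = 26.4 * 16
New area = 422.4
422.4 in^2


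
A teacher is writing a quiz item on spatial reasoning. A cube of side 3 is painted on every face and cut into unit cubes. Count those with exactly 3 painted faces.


Large cube: 3 x 3 x 3, cut into unit cubes.
Cubes with 3 painted faces are at the corners. A cube always has 8 corners.
Count = 8
8 unit cubes


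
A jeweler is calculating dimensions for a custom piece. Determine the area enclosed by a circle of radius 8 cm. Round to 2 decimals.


Shape: circle
Radius r = 8 cm
Formula: A = pi * r^2
r^2 = 8^2 = 64
A = pi * 64
A = 201.06
201.06 cm^2


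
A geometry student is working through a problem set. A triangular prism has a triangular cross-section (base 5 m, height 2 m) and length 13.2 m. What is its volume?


Shape: triangular prism
Triangle base = 5 m, triangle height = 2 m, prism length L = 13.2 m
Formula: V = (1/2 * b * h_tri) * L
Cross-section area = 0.5 * 5 * 2 = 5
V = 5 * 13.2
V = 66
66 m^3


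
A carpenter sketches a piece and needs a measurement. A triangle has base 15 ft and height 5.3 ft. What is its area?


Shape: triangle
Base b = 15 ft, Height h = 5.3 ft
Formula: A = (1/2) * b * h
A = 0.5 * 15 * 5.3
A = 0.5 * 79.5
A = 39.75
39.75 ft^2


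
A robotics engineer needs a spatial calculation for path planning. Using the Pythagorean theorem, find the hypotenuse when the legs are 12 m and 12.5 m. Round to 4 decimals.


Shape: right triangle
Legs a = 12 m, b = 12.5 m
Formula: c = sqrt(a^2 + b^2)
a^2 = 144, b^2 = 156.25
a^2 + b^2 = 300.25
c = sqrt(300.25)
c = 17.3277
17.3277 m


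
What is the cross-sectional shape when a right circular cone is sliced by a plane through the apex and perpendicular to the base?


Solid: right circular cone
Cutting plane: through the apex and perpendicular to the base
Visualize the intersection of the plane with the solid's surface.
The boundary of the cut region is a isosceles triangle.
isosceles triangle


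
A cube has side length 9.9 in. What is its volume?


Shape: cube
Side s = 9.9 in
Formula: V = s^3
V = 9.9 * 9.9 * 9.9
V = 98.01 * 9.9
V = 970.299
970.299 in^3


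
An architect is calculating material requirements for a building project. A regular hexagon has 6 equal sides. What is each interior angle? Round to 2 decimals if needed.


Shape: regular hexagon (6 sides)
Formula: interior angle = (n - 2) * 180 / n
(n - 2) = 4
(n - 2) * 180 = 720
angle = 720 / 6
angle = 120
120 degrees


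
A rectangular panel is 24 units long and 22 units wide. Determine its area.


Shape: rectangle
Length l = 24 units, Width w = 22 units
Formula: A = l * w
A = 24 * 22
A = 528
528 units^2


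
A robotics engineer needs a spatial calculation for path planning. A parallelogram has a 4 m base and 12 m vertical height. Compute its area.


Shape: parallelogram
Base b = 4 m, Height h = 12 m
Formula: A = b * h
A = 4 * 12
A = 48
48 m^2


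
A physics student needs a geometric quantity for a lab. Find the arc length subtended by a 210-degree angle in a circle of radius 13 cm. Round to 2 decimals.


Shape: circular arc
Radius r = 13 cm, Angle = 210 degrees
Formula: L = (angle/360) * 2 * pi * r
2 * pi * r = 26 * pi
L = (210/360) * 26 * pi
L = 15.166667 * pi
L = 47.65
47.65 cm


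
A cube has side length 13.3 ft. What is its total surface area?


Shape: cube
Side s = 13.3 ft
A cube has 6 square faces.
Formula: SA = 6 * s^2
s^2 = 176.89
SA = 6 * 176.89
SA = 1061.34
1061.34 ft^2


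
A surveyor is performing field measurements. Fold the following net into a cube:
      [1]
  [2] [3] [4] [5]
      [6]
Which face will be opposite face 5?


Net: cross layout. Take square 3 as the base (bottom).
Fold the four squares in the horizontal row up around 3: 2 -> left, 4 -> right, 5 wraps to the top.
Fold 1 and 6 up from 3: 1 -> back, 6 -> front.
Opposite pairs are therefore: (1, 6), (2, 4), (3, 5).
Face 5 is opposite face 3.
face 3


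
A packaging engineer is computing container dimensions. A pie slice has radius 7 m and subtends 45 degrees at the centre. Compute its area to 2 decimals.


Shape: circular sector
Radius r = 7 m, Angle = 45 degrees
Formula: A = (angle/360) * pi * r^2
r^2 = 49
Fraction of circle = 45/360
A = (45/360) * pi * 49
A = 6.125 * pi
A = 19.24
19.24 m^2


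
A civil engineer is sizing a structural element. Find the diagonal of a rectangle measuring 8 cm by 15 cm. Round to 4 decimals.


Shape: rectangle (diagonal via Pythagoras)
Sides: 8 cm and 15 cm
Formula: d = sqrt(l^2 + w^2)
l^2 = 64, w^2 = 225
l^2 + w^2 = 289
d = sqrt(289)
d = 17.0
17 cm


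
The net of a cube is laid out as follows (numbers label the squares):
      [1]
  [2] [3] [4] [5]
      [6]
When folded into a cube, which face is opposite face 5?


Net: cross layout. Take square 3 as the base (bottom).
Fold the four squares in the horizontal row up around 3: 2 -> left, 4 -> right, 5 wraps to the top.
Fold 1 and 6 up from 3: 1 -> back, 6 -> front.
Opposite pairs are therefore: (1, 6), (2, 4), (3, 5).
Face 5 is opposite face 3.
face 3


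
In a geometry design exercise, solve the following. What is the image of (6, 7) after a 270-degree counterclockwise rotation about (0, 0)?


Transformation: rotation about the origin
Original point: (6, 7)
Rule for 270 deg counterclockwise: (x, y) -> (y, -x)
Apply: (6, 7) -> (7, -6)
(7, -6)
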